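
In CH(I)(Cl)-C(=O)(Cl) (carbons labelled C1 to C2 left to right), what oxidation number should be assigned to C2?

Each bond to a more electronegative atom (O, N, halogen) counts +1, each bond to a less electronegative atom (H, metal, B, Si) counts −1, and each C–C bond counts 0.
C2 has one bond to C (0), a double bond to O (2×+1 = +2), one bond to Cl (+1).
Oxidation state = 0 + 2 + 1 = +3.

+3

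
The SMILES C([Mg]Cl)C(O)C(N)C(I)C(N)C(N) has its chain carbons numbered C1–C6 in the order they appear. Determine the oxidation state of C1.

Each bond to a more electronegative atom (O, N, halogen) counts +1, each bond to a less electronegative atom (H, metal, B, Si) counts −1, and each C–C bond counts 0.
C1 has one bond to C (0), one bond to Mg (-1), one bond to H (-1), one bond to H (-1).
Oxidation state = 0 − 1 − 1 − 1 = -3.

-3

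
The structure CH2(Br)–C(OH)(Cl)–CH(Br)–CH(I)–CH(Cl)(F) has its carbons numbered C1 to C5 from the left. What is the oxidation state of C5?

+1

Count +1 for every bond to an atom more electronegative than carbon and −1 for every bond to one less electronegative; C–C bonds are 0.
C5 has one bond to C (0), one bond to Cl (+1), one bond to H (-1), one bond to F (+1).
Oxidation state = 0 + 1 − 1 + 1 = +1.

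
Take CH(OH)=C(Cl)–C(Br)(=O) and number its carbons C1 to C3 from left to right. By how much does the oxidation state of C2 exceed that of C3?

C2: 3C, 1Cl → 0 + 1 = +1
C3: 1C, 2O, 1Br → 0 + 2 + 1 = +3
Difference: +1 − (+3) = -2.

-2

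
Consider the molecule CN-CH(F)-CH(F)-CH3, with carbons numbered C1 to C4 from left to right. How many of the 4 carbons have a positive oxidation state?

Count +1 for every bond to an atom more electronegative than carbon and −1 for every bond to one less electronegative; C–C bonds are 0. Tallying each carbon:
C1: 1C, 3N → 0 + 3 = +3
C2: 2C, 1H, 1F → 0 − 1 + 1 = 0
C3: 2C, 1H, 1F → 0 − 1 + 1 = 0
C4: 1C, 3H → 0 − 3 = -3
1 carbon (C1) meets the condition.

1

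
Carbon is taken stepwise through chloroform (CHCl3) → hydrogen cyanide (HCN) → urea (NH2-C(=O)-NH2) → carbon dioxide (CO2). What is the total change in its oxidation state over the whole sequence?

+2

Carbon oxidation states along the series — chloroform: +2, hydrogen cyanide: +2, urea: +4, carbon dioxide: +4.
Net change = +4 − (+2) = +2.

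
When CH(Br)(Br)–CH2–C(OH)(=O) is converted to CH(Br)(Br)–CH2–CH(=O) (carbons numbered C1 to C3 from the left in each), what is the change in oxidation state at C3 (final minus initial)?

Before: C3 has 1 bond to C, 3 bonds to O → oxidation state +3.
After: C3 has 1 bond to C, 1 bond to H, 2 bonds to O → oxidation state +1.
Δ = +1 − (+3) = -2, so this is a reduction at C3.

-2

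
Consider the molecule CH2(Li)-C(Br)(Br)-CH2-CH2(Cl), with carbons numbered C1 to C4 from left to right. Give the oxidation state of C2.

Bonds to more-electronegative neighbours contribute +1 each, bonds to H or metals contribute −1 each, and C–C bonds contribute 0.
C2 has one bond to C (0), one bond to C (0), one bond to Br (+1), one bond to Br (+1).
Oxidation state = 0 + 0 + 1 + 1 = +2.

+2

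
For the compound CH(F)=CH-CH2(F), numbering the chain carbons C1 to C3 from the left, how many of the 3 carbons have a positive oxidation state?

0

Tallying each carbon's bonds:
C1: 2C, 1H, 1F → 0 − 1 + 1 = 0
C2: 3C, 1H → 0 − 1 = -1
C3: 1C, 2H, 1F → 0 − 2 + 1 = -1
0 carbons meet the condition.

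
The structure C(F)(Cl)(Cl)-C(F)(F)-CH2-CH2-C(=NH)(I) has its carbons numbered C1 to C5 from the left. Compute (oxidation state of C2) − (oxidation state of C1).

C2: 2C, 2F → 0 + 2 = +2
C1: 1C, 1F, 2Cl → 0 + 1 + 2 = +3
Difference: +2 − (+3) = -1.

-1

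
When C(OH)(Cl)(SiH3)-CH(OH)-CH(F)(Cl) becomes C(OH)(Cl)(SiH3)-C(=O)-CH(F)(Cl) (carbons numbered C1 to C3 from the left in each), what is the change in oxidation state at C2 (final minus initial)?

+2

Before: C2 has 2 bonds to C, 1 bond to H, 1 bond to O → oxidation state 0.
After: C2 has 2 bonds to C, 2 bonds to O → oxidation state +2.
Δ = +2 − (0) = +2, so this is an oxidation at C2.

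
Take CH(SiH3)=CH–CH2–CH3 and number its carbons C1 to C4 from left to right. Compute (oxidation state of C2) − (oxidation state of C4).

C2: 3C, 1H → 0 − 1 = -1
C4: 1C, 3H → 0 − 3 = -3
Difference: -1 − (-3) = +2.

+2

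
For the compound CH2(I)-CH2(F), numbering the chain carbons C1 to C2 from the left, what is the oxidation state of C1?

C1 has one bond to C (0), one bond to I (+1), one bond to H (-1), one bond to H (-1).
Oxidation state = 0 + 1 − 1 − 1 = -1.

-1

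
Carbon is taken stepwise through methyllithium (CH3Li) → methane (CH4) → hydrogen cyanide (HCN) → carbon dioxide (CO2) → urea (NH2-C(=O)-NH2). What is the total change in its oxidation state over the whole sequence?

Carbon oxidation states along the series — methyllithium: -4, methane: -4, hydrogen cyanide: +2, carbon dioxide: +4, urea: +4.
Net change = +4 − (-4) = +8.

+8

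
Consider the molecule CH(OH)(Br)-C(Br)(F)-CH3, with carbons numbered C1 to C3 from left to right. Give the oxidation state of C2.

+2

C2 has one bond to C (0), one bond to C (0), one bond to Br (+1), one bond to F (+1).
Oxidation state = 0 + 0 + 1 + 1 = +2.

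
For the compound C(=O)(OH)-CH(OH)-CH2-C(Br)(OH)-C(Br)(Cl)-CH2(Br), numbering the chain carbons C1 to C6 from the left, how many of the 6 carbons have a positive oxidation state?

3

Tallying each carbon's bonds:
C1: 1C, 3O → 0 + 3 = +3
C2: 2C, 1H, 1O → 0 − 1 + 1 = 0
C3: 2C, 2H → 0 − 2 = -2
C4: 2C, 1O, 1Br → 0 + 1 + 1 = +2
C5: 2C, 1Cl, 1Br → 0 + 1 + 1 = +2
C6: 1C, 2H, 1Br → 0 − 2 + 1 = -1
3 carbons (C1, C4, C5) meet the condition.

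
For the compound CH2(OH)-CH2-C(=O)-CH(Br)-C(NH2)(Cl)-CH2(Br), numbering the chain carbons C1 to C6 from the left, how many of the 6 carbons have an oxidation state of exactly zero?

Assign +1 per bond to O/N/halogen, −1 per bond to H or an electropositive element, and 0 per bond to carbon. Tallying each carbon:
C1: 1C, 2H, 1O → 0 − 2 + 1 = -1
C2: 2C, 2H → 0 − 2 = -2
C3: 2C, 2O → 0 + 2 = +2
C4: 2C, 1H, 1Br → 0 − 1 + 1 = 0
C5: 2C, 1N, 1Cl → 0 + 1 + 1 = +2
C6: 1C, 2H, 1Br → 0 − 2 + 1 = -1
1 carbon (C4) meets the condition.

1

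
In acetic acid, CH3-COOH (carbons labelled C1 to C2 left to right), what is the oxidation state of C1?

Each bond to a more electronegative atom (O, N, halogen) counts +1, each bond to a less electronegative atom (H, metal, B, Si) counts −1, and each C–C bond counts 0.
C1 has one bond to H (-1), one bond to H (-1), one bond to H (-1), one bond to C (0).
Oxidation state = -1 − 1 − 1 + 0 = -3.

-3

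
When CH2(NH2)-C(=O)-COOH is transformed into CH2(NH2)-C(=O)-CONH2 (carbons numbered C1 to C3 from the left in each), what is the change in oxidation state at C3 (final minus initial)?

Before: C3 has 1 bond to C, 3 bonds to O → oxidation state +3.
After: C3 has 1 bond to C, 2 bonds to O, 1 bond to N → oxidation state +3.
Δ = +3 − (+3) = 0, so no net redox change at C3.

0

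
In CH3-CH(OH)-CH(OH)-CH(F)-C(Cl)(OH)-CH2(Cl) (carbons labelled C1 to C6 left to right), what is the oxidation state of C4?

Bonds to more-electronegative neighbours contribute +1 each, bonds to H or metals contribute −1 each, and C–C bonds contribute 0.
C4 has one bond to C (0), one bond to C (0), one bond to H (-1), one bond to F (+1).
Oxidation state = 0 + 0 − 1 + 1 = 0.

0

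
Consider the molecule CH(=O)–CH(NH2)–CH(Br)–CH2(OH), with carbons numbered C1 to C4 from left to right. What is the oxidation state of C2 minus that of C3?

C2: 2C, 1H, 1N → 0 − 1 + 1 = 0
C3: 2C, 1H, 1Br → 0 − 1 + 1 = 0
Difference: 0 − (0) = 0.

0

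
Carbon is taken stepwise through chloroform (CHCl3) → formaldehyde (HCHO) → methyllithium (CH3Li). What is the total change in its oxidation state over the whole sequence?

-6

Carbon oxidation states along the series — chloroform: +2, formaldehyde: 0, methyllithium: -4.
Net change = -4 − (+2) = -6.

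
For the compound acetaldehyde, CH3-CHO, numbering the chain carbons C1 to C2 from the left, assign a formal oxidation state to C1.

-3

Each bond to a more electronegative atom (O, N, halogen) counts +1, each bond to a less electronegative atom (H, metal, B, Si) counts −1, and each C–C bond counts 0.
C1 has one bond to H (-1), one bond to H (-1), one bond to H (-1), one bond to C (0).
Oxidation state = -1 − 1 − 1 + 0 = -3.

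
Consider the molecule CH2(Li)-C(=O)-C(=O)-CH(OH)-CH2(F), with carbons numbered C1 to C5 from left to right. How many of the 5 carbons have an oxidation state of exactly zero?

1

Tallying each carbon's bonds:
C1: 1C, 2H, 1Li → 0 − 2 − 1 = -3
C2: 2C, 2O → 0 + 2 = +2
C3: 2C, 2O → 0 + 2 = +2
C4: 2C, 1H, 1O → 0 − 1 + 1 = 0
C5: 1C, 2H, 1F → 0 − 2 + 1 = -1
1 carbon (C4) meets the condition.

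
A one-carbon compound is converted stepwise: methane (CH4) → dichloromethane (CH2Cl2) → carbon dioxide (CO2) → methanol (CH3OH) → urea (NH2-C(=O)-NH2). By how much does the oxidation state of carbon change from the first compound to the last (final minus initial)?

Carbon oxidation states along the series — methane: -4, dichloromethane: 0, carbon dioxide: +4, methanol: -2, urea: +4.
Net change = +4 − (-4) = +8.

+8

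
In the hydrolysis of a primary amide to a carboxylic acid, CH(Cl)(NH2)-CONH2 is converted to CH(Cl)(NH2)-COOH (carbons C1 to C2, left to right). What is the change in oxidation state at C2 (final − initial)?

0

Before: C2 has 1 bond to C, 2 bonds to O, 1 bond to N → oxidation state +3.
After: C2 has 1 bond to C, 3 bonds to O → oxidation state +3.
Δ = +3 − (+3) = 0, so no net redox change at C2.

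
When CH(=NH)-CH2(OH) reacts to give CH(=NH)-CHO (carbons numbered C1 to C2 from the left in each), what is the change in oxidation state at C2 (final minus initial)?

+2

Before: C2 has 1 bond to C, 2 bonds to H, 1 bond to O → oxidation state -1.
After: C2 has 1 bond to C, 1 bond to H, 2 bonds to O → oxidation state +1.
Δ = +1 − (-1) = +2, so this is an oxidation at C2.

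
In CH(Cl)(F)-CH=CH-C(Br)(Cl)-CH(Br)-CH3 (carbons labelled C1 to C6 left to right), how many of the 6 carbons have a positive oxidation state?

2

Tallying each carbon's bonds:
C1: 1C, 1H, 1F, 1Cl → 0 − 1 + 1 + 1 = +1
C2: 3C, 1H → 0 − 1 = -1
C3: 3C, 1H → 0 − 1 = -1
C4: 2C, 1Cl, 1Br → 0 + 1 + 1 = +2
C5: 2C, 1H, 1Br → 0 − 1 + 1 = 0
C6: 1C, 3H → 0 − 3 = -3
2 carbons (C1, C4) meet the condition.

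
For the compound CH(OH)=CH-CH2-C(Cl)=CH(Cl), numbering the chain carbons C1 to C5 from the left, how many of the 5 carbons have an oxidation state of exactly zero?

2

Tallying each carbon's bonds:
C1: 2C, 1H, 1O → 0 − 1 + 1 = 0
C2: 3C, 1H → 0 − 1 = -1
C3: 2C, 2H → 0 − 2 = -2
C4: 3C, 1Cl → 0 + 1 = +1
C5: 2C, 1H, 1Cl → 0 − 1 + 1 = 0
2 carbons (C1, C5) meet the condition.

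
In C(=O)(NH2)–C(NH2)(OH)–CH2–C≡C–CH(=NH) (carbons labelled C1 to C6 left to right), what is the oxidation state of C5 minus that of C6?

C5: 4C → 0 = 0
C6: 1C, 1H, 2N → 0 − 1 + 2 = +1
Difference: 0 − (+1) = -1.

-1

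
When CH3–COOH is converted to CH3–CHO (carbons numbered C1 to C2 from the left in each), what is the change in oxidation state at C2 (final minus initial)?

Before: C2 has 1 bond to C, 3 bonds to O → oxidation state +3.
After: C2 has 1 bond to C, 1 bond to H, 2 bonds to O → oxidation state +1.
Δ = +1 − (+3) = -2, so this is a reduction at C2.

-2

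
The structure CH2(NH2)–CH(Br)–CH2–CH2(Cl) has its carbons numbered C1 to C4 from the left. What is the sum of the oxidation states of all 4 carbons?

-4

Tallying each carbon's bonds:
C1: 1C, 2H, 1N → 0 − 2 + 1 = -1
C2: 2C, 1H, 1Br → 0 − 1 + 1 = 0
C3: 2C, 2H → 0 − 2 = -2
C4: 1C, 2H, 1Cl → 0 − 2 + 1 = -1
Sum = -1 + 0 − 2 − 1 = -4.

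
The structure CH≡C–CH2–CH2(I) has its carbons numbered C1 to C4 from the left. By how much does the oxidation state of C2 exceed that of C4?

+1

C2: 4C → 0 = 0
C4: 1C, 2H, 1I → 0 − 2 + 1 = -1
Difference: 0 − (-1) = +1.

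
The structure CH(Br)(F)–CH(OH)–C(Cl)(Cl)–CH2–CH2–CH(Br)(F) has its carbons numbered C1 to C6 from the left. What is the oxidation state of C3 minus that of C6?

C3: 2C, 2Cl → 0 + 2 = +2
C6: 1C, 1H, 1F, 1Br → 0 − 1 + 1 + 1 = +1
Difference: +2 − (+1) = +1.

+1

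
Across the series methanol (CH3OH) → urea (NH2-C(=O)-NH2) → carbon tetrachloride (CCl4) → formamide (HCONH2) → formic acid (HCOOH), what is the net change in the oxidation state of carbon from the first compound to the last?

Carbon oxidation states along the series — methanol: -2, urea: +4, carbon tetrachloride: +4, formamide: +2, formic acid: +2.
Net change = +2 − (-2) = +4.

+4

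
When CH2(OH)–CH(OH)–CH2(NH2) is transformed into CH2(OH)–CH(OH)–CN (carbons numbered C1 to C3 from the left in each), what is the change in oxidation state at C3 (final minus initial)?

Before: C3 has 1 bond to C, 2 bonds to H, 1 bond to N → oxidation state -1.
After: C3 has 1 bond to C, 3 bonds to N → oxidation state +3.
Δ = +3 − (-1) = +4, so this is an oxidation at C3.

+4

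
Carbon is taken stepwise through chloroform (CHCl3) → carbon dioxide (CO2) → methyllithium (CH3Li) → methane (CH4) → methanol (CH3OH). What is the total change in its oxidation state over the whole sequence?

-4

Carbon oxidation states along the series — chloroform: +2, carbon dioxide: +4, methyllithium: -4, methane: -4, methanol: -2.
Net change = -2 − (+2) = -4.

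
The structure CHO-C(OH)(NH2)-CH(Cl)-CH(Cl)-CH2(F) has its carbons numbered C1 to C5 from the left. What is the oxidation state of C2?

C2 has one bond to C (0), one bond to C (0), one bond to O (+1), one bond to N (+1).
Oxidation state = 0 + 0 + 1 + 1 = +2.

+2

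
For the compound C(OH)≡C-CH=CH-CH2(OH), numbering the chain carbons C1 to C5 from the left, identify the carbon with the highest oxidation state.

C1

Tallying each carbon's bonds:
C1: 3C, 1O → 0 + 1 = +1
C2: 4C → 0 = 0
C3: 3C, 1H → 0 − 1 = -1
C4: 3C, 1H → 0 − 1 = -1
C5: 1C, 2H, 1O → 0 − 2 + 1 = -1
The most oxidised carbon is C1 at +1.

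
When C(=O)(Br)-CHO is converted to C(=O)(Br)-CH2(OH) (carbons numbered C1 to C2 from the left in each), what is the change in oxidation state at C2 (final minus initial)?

-2

Before: C2 has 1 bond to C, 1 bond to H, 2 bonds to O → oxidation state +1.
After: C2 has 1 bond to C, 2 bonds to H, 1 bond to O → oxidation state -1.
Δ = -1 − (+1) = -2, so this is a reduction at C2.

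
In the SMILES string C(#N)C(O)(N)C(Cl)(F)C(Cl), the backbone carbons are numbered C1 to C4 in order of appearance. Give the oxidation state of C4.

-1

C4 has one bond to C (0), one bond to Cl (+1), one bond to H (-1), one bond to H (-1).
Oxidation state = 0 + 1 − 1 − 1 = -1.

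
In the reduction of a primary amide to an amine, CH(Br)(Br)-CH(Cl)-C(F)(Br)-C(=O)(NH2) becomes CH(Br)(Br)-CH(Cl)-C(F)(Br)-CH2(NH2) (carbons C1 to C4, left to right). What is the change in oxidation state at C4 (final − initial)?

Before: C4 has 1 bond to C, 2 bonds to O, 1 bond to N → oxidation state +3.
After: C4 has 1 bond to C, 2 bonds to H, 1 bond to N → oxidation state -1.
Δ = -1 − (+3) = -4, so this is a reduction at C4.

-4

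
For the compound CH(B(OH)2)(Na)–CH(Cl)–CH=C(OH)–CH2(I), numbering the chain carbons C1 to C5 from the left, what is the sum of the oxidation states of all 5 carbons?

Each bond to a more electronegative atom (O, N, halogen) counts +1, each bond to a less electronegative atom (H, metal, B, Si) counts −1, and each C–C bond counts 0. Tallying each carbon:
C1: 1C, 1H, 1Na, 1B → 0 − 1 − 1 − 1 = -3
C2: 2C, 1H, 1Cl → 0 − 1 + 1 = 0
C3: 3C, 1H → 0 − 1 = -1
C4: 3C, 1O → 0 + 1 = +1
C5: 1C, 2H, 1I → 0 − 2 + 1 = -1
Sum = -3 + 0 − 1 + 1 − 1 = -4.

-4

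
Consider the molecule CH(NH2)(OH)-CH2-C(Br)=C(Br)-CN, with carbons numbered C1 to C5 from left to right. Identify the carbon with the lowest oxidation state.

Bonds to more-electronegative neighbours contribute +1 each, bonds to H or metals contribute −1 each, and C–C bonds contribute 0. Tallying each carbon:
C1: 1C, 1H, 1O, 1N → 0 − 1 + 1 + 1 = +1
C2: 2C, 2H → 0 − 2 = -2
C3: 3C, 1Br → 0 + 1 = +1
C4: 3C, 1Br → 0 + 1 = +1
C5: 1C, 3N → 0 + 3 = +3
The most reduced carbon is C2 at -2.

C2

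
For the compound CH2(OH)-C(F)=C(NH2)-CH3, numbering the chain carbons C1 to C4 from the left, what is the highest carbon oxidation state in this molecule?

+1

Bonds to more-electronegative neighbours contribute +1 each, bonds to H or metals contribute −1 each, and C–C bonds contribute 0. Tallying each carbon:
C1: 1C, 2H, 1O → 0 − 2 + 1 = -1
C2: 3C, 1F → 0 + 1 = +1
C3: 3C, 1N → 0 + 1 = +1
C4: 1C, 3H → 0 − 3 = -3
The highest value is +1.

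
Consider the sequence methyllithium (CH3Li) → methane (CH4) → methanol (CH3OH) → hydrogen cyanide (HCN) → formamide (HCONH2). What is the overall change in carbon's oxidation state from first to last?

+6

Carbon oxidation states along the series — methyllithium: -4, methane: -4, methanol: -2, hydrogen cyanide: +2, formamide: +2.
Net change = +2 − (-4) = +6.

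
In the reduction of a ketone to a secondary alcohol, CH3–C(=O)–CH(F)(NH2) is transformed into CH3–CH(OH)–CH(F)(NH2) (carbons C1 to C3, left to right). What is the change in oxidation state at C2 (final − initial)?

Before: C2 has 2 bonds to C, 2 bonds to O → oxidation state +2.
After: C2 has 2 bonds to C, 1 bond to H, 1 bond to O → oxidation state 0.
Δ = 0 − (+2) = -2, so this is a reduction at C2.

-2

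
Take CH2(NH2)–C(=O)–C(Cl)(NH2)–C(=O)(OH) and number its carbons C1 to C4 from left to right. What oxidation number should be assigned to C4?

Each bond to a more electronegative atom (O, N, halogen) counts +1, each bond to a less electronegative atom (H, metal, B, Si) counts −1, and each C–C bond counts 0.
C4 has one bond to C (0), a double bond to O (2×+1 = +2), one bond to O (+1).
Oxidation state = 0 + 2 + 1 = +3.

+3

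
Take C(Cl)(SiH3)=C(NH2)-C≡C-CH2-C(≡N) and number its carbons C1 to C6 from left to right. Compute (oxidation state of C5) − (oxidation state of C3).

-2

C5: 2C, 2H → 0 − 2 = -2
C3: 4C → 0 = 0
Difference: -2 − (0) = -2.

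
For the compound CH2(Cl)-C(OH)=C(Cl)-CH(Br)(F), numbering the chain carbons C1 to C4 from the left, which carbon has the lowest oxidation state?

C1

Assign +1 per bond to O/N/halogen, −1 per bond to H or an electropositive element, and 0 per bond to carbon. Tallying each carbon:
C1: 1C, 2H, 1Cl → 0 − 2 + 1 = -1
C2: 3C, 1O → 0 + 1 = +1
C3: 3C, 1Cl → 0 + 1 = +1
C4: 1C, 1H, 1F, 1Br → 0 − 1 + 1 + 1 = +1
The most reduced carbon is C1 at -1.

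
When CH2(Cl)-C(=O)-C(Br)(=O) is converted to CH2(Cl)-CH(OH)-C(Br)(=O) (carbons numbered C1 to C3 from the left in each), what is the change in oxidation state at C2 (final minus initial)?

Before: C2 has 2 bonds to C, 2 bonds to O → oxidation state +2.
After: C2 has 2 bonds to C, 1 bond to H, 1 bond to O → oxidation state 0.
Δ = 0 − (+2) = -2, so this is a reduction at C2.

-2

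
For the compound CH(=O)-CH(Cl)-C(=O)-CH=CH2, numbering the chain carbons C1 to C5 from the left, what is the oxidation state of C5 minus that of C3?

-4

C5: 2C, 2H → 0 − 2 = -2
C3: 2C, 2O → 0 + 2 = +2
Difference: -2 − (+2) = -4.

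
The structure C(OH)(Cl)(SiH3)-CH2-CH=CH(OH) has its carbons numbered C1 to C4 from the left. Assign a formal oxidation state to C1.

+1

Assign +1 per bond to O/N/halogen, −1 per bond to H or an electropositive element, and 0 per bond to carbon.
C1 has one bond to C (0), one bond to O (+1), one bond to Cl (+1), one bond to Si (-1).
Oxidation state = 0 + 1 + 1 − 1 = +1.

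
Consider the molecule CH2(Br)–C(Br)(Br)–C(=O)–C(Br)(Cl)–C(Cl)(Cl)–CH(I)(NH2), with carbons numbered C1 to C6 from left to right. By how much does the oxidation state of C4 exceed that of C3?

C4: 2C, 1Cl, 1Br → 0 + 1 + 1 = +2
C3: 2C, 2O → 0 + 2 = +2
Difference: +2 − (+2) = 0.

0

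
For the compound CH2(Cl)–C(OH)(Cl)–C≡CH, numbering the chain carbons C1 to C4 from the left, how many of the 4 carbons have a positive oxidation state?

Tallying each carbon's bonds:
C1: 1C, 2H, 1Cl → 0 − 2 + 1 = -1
C2: 2C, 1O, 1Cl → 0 + 1 + 1 = +2
C3: 4C → 0 = 0
C4: 3C, 1H → 0 − 1 = -1
1 carbon (C2) meets the condition.

1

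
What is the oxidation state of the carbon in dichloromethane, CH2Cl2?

0

Count +1 for every bond to an atom more electronegative than carbon and −1 for every bond to one less electronegative; C–C bonds are 0.
The carbon has one bond to H (-1), one bond to H (-1), one bond to Cl (+1), one bond to Cl (+1).
Oxidation state = -1 − 1 + 1 + 1 = 0.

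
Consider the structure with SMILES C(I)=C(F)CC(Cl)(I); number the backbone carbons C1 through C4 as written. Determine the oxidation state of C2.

C2 has a double bond to C (2×0 = 0), one bond to C (0), one bond to F (+1).
Oxidation state = 0 + 0 + 1 = +1.

+1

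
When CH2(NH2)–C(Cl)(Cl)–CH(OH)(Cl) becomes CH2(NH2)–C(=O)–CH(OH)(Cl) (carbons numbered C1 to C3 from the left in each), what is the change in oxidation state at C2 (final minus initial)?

Before: C2 has 2 bonds to C, 2 bonds to Cl → oxidation state +2.
After: C2 has 2 bonds to C, 2 bonds to O → oxidation state +2.
Δ = +2 − (+2) = 0, so no net redox change at C2.

0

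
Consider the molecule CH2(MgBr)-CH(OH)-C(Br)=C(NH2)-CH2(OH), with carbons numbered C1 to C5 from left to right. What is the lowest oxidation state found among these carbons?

Each bond to a more electronegative atom (O, N, halogen) counts +1, each bond to a less electronegative atom (H, metal, B, Si) counts −1, and each C–C bond counts 0. Tallying each carbon:
C1: 1C, 2H, 1Mg → 0 − 2 − 1 = -3
C2: 2C, 1H, 1O → 0 − 1 + 1 = 0
C3: 3C, 1Br → 0 + 1 = +1
C4: 3C, 1N → 0 + 1 = +1
C5: 1C, 2H, 1O → 0 − 2 + 1 = -1
The lowest value is -3.

-3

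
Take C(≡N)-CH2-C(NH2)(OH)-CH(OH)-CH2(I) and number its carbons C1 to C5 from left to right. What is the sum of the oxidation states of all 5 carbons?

+2

Each bond to a more electronegative atom (O, N, halogen) counts +1, each bond to a less electronegative atom (H, metal, B, Si) counts −1, and each C–C bond counts 0. Tallying each carbon:
C1: 1C, 3N → 0 + 3 = +3
C2: 2C, 2H → 0 − 2 = -2
C3: 2C, 1O, 1N → 0 + 1 + 1 = +2
C4: 2C, 1H, 1O → 0 − 1 + 1 = 0
C5: 1C, 2H, 1I → 0 − 2 + 1 = -1
Sum = +3 − 2 + 2 + 0 − 1 = +2.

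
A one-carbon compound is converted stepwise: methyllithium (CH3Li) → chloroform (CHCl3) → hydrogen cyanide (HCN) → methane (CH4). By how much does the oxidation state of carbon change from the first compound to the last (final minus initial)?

Carbon oxidation states along the series — methyllithium: -4, chloroform: +2, hydrogen cyanide: +2, methane: -4.
Net change = -4 − (-4) = 0.

0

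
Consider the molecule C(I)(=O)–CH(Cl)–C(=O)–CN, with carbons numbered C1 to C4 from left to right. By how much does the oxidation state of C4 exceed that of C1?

C4: 1C, 3N → 0 + 3 = +3
C1: 1C, 2O, 1I → 0 + 2 + 1 = +3
Difference: +3 − (+3) = 0.

0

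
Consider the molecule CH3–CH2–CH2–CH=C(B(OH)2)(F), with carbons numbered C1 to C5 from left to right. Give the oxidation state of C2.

-2

C2 has one bond to C (0), one bond to C (0), one bond to H (-1), one bond to H (-1).
Oxidation state = 0 + 0 − 1 − 1 = -2.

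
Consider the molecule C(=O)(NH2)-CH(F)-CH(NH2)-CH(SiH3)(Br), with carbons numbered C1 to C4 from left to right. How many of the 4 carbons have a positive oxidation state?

1

Tallying each carbon's bonds:
C1: 1C, 2O, 1N → 0 + 2 + 1 = +3
C2: 2C, 1H, 1F → 0 − 1 + 1 = 0
C3: 2C, 1H, 1N → 0 − 1 + 1 = 0
C4: 1C, 1H, 1Br, 1Si → 0 − 1 + 1 − 1 = -1
1 carbon (C1) meets the condition.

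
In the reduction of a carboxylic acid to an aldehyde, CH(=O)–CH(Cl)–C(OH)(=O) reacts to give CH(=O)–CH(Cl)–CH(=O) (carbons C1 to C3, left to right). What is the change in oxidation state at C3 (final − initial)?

-2

Before: C3 has 1 bond to C, 3 bonds to O → oxidation state +3.
After: C3 has 1 bond to C, 1 bond to H, 2 bonds to O → oxidation state +1.
Δ = +1 − (+3) = -2, so this is a reduction at C3.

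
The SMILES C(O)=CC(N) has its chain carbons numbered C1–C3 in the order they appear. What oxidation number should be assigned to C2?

C2 has a double bond to C (2×0 = 0), one bond to C (0), one bond to H (-1).
Oxidation state = 0 + 0 − 1 = -1.

-1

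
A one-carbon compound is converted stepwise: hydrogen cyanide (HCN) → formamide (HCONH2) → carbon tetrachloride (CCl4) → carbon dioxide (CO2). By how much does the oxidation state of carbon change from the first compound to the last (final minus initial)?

Carbon oxidation states along the series — hydrogen cyanide: +2, formamide: +2, carbon tetrachloride: +4, carbon dioxide: +4.
Net change = +4 − (+2) = +2.

+2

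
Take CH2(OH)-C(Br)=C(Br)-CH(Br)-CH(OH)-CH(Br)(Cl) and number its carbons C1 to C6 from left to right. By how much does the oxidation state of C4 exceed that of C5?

C4: 2C, 1H, 1Br → 0 − 1 + 1 = 0
C5: 2C, 1H, 1O → 0 − 1 + 1 = 0
Difference: 0 − (0) = 0.

0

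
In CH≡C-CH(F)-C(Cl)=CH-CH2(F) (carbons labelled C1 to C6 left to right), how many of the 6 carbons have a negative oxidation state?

3

Count +1 for every bond to an atom more electronegative than carbon and −1 for every bond to one less electronegative; C–C bonds are 0. Tallying each carbon:
C1: 3C, 1H → 0 − 1 = -1
C2: 4C → 0 = 0
C3: 2C, 1H, 1F → 0 − 1 + 1 = 0
C4: 3C, 1Cl → 0 + 1 = +1
C5: 3C, 1H → 0 − 1 = -1
C6: 1C, 2H, 1F → 0 − 2 + 1 = -1
3 carbons (C1, C5, C6) meet the condition.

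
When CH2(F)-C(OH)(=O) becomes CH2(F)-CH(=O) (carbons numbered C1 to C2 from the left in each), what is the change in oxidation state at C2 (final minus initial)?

Before: C2 has 1 bond to C, 3 bonds to O → oxidation state +3.
After: C2 has 1 bond to C, 1 bond to H, 2 bonds to O → oxidation state +1.
Δ = +1 − (+3) = -2, so this is a reduction at C2.

-2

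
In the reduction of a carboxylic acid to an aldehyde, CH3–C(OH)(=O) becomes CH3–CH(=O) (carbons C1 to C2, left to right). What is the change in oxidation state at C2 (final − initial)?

Before: C2 has 1 bond to C, 3 bonds to O → oxidation state +3.
After: C2 has 1 bond to C, 1 bond to H, 2 bonds to O → oxidation state +1.
Δ = +1 − (+3) = -2, so this is a reduction at C2.

-2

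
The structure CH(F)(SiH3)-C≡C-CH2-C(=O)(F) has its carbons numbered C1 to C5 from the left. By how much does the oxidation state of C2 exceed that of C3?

C2: 4C → 0 = 0
C3: 4C → 0 = 0
Difference: 0 − (0) = 0.

0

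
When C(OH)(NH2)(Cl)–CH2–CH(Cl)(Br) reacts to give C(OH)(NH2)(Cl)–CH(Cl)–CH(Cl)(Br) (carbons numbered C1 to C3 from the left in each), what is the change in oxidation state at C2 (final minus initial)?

+2

Before: C2 has 2 bonds to C, 2 bonds to H → oxidation state -2.
After: C2 has 2 bonds to C, 1 bond to H, 1 bond to Cl → oxidation state 0.
Δ = 0 − (-2) = +2, so this is an oxidation at C2.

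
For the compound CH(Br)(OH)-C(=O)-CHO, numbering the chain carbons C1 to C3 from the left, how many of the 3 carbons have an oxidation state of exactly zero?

0

Tallying each carbon's bonds:
C1: 1C, 1H, 1O, 1Br → 0 − 1 + 1 + 1 = +1
C2: 2C, 2O → 0 + 2 = +2
C3: 1C, 1H, 2O → 0 − 1 + 2 = +1
0 carbons meet the condition.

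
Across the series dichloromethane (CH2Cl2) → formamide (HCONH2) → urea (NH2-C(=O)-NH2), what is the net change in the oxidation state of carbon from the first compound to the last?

+4

Carbon oxidation states along the series — dichloromethane: 0, formamide: +2, urea: +4.
Net change = +4 − (0) = +4.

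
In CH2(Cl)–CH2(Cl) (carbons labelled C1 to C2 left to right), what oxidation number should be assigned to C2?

-1

Bonds to more-electronegative neighbours contribute +1 each, bonds to H or metals contribute −1 each, and C–C bonds contribute 0.
C2 has one bond to C (0), one bond to H (-1), one bond to H (-1), one bond to Cl (+1).
Oxidation state = 0 − 1 − 1 + 1 = -1.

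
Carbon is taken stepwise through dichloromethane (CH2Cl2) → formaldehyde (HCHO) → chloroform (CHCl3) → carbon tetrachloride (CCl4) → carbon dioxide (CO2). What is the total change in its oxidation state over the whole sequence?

Carbon oxidation states along the series — dichloromethane: 0, formaldehyde: 0, chloroform: +2, carbon tetrachloride: +4, carbon dioxide: +4.
Net change = +4 − (0) = +4.

+4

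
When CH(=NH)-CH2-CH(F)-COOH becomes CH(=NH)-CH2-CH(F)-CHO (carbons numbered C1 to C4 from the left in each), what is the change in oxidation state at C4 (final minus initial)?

-2

Before: C4 has 1 bond to C, 3 bonds to O → oxidation state +3.
After: C4 has 1 bond to C, 1 bond to H, 2 bonds to O → oxidation state +1.
Δ = +1 − (+3) = -2, so this is a reduction at C4.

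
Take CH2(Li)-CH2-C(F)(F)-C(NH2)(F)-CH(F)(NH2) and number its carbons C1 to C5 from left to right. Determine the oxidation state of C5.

C5 has one bond to C (0), one bond to H (-1), one bond to F (+1), one bond to N (+1).
Oxidation state = 0 − 1 + 1 + 1 = +1.

+1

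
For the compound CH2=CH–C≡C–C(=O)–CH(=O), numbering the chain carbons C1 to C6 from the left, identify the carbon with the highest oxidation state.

Tallying each carbon's bonds:
C1: 2C, 2H → 0 − 2 = -2
C2: 3C, 1H → 0 − 1 = -1
C3: 4C → 0 = 0
C4: 4C → 0 = 0
C5: 2C, 2O → 0 + 2 = +2
C6: 1C, 1H, 2O → 0 − 1 + 2 = +1
The most oxidised carbon is C5 at +2.

C5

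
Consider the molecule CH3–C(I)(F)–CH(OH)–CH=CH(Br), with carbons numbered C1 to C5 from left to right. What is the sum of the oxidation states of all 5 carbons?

-2

Tallying each carbon's bonds:
C1: 1C, 3H → 0 − 3 = -3
C2: 2C, 1F, 1I → 0 + 1 + 1 = +2
C3: 2C, 1H, 1O → 0 − 1 + 1 = 0
C4: 3C, 1H → 0 − 1 = -1
C5: 2C, 1H, 1Br → 0 − 1 + 1 = 0
Sum = -3 + 2 + 0 − 1 + 0 = -2.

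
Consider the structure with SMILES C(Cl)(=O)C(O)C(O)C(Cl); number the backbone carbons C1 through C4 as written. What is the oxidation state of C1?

Each bond to a more electronegative atom (O, N, halogen) counts +1, each bond to a less electronegative atom (H, metal, B, Si) counts −1, and each C–C bond counts 0.
C1 has one bond to C (0), one bond to Cl (+1), a double bond to O (2×+1 = +2).
Oxidation state = 0 + 1 + 2 = +3.

+3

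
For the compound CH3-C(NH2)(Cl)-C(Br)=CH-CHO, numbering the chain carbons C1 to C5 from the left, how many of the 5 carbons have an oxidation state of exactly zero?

Each bond to a more electronegative atom (O, N, halogen) counts +1, each bond to a less electronegative atom (H, metal, B, Si) counts −1, and each C–C bond counts 0. Tallying each carbon:
C1: 1C, 3H → 0 − 3 = -3
C2: 2C, 1N, 1Cl → 0 + 1 + 1 = +2
C3: 3C, 1Br → 0 + 1 = +1
C4: 3C, 1H → 0 − 1 = -1
C5: 1C, 1H, 2O → 0 − 1 + 2 = +1
0 carbons meet the condition.

0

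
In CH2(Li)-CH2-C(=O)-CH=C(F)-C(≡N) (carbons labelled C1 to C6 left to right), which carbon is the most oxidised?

C6

Each bond to a more electronegative atom (O, N, halogen) counts +1, each bond to a less electronegative atom (H, metal, B, Si) counts −1, and each C–C bond counts 0. Tallying each carbon:
C1: 1C, 2H, 1Li → 0 − 2 − 1 = -3
C2: 2C, 2H → 0 − 2 = -2
C3: 2C, 2O → 0 + 2 = +2
C4: 3C, 1H → 0 − 1 = -1
C5: 3C, 1F → 0 + 1 = +1
C6: 1C, 3N → 0 + 3 = +3
The most oxidised carbon is C6 at +3.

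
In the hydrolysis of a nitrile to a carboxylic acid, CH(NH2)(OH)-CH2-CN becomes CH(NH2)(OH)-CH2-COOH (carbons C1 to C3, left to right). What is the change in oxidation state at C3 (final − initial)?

0

Before: C3 has 1 bond to C, 3 bonds to N → oxidation state +3.
After: C3 has 1 bond to C, 3 bonds to O → oxidation state +3.
Δ = +3 − (+3) = 0, so no net redox change at C3.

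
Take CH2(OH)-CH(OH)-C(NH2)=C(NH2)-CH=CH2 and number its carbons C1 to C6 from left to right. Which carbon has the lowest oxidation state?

C6

Assign +1 per bond to O/N/halogen, −1 per bond to H or an electropositive element, and 0 per bond to carbon. Tallying each carbon:
C1: 1C, 2H, 1O → 0 − 2 + 1 = -1
C2: 2C, 1H, 1O → 0 − 1 + 1 = 0
C3: 3C, 1N → 0 + 1 = +1
C4: 3C, 1N → 0 + 1 = +1
C5: 3C, 1H → 0 − 1 = -1
C6: 2C, 2H → 0 − 2 = -2
The most reduced carbon is C6 at -2.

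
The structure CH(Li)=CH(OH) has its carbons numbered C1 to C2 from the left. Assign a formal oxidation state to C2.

C2 has a double bond to C (2×0 = 0), one bond to H (-1), one bond to O (+1).
Oxidation state = 0 − 1 + 1 = 0.

0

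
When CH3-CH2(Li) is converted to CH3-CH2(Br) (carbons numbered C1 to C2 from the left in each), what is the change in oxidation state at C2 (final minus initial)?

+2

Before: C2 has 1 bond to C, 2 bonds to H, 1 bond to Li → oxidation state -3.
After: C2 has 1 bond to C, 2 bonds to H, 1 bond to Br → oxidation state -1.
Δ = -1 − (-3) = +2, so this is an oxidation at C2.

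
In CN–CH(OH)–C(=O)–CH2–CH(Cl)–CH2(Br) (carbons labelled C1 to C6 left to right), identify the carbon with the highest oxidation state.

C1

Tallying each carbon's bonds:
C1: 1C, 3N → 0 + 3 = +3
C2: 2C, 1H, 1O → 0 − 1 + 1 = 0
C3: 2C, 2O → 0 + 2 = +2
C4: 2C, 2H → 0 − 2 = -2
C5: 2C, 1H, 1Cl → 0 − 1 + 1 = 0
C6: 1C, 2H, 1Br → 0 − 2 + 1 = -1
The most oxidised carbon is C1 at +3.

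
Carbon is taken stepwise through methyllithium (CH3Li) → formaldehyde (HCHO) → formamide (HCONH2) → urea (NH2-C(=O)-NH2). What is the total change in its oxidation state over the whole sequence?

Carbon oxidation states along the series — methyllithium: -4, formaldehyde: 0, formamide: +2, urea: +4.
Net change = +4 − (-4) = +8.

+8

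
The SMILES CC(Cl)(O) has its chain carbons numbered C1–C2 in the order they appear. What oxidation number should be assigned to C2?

+1

C2 has one bond to C (0), one bond to H (-1), one bond to Cl (+1), one bond to O (+1).
Oxidation state = 0 − 1 + 1 + 1 = +1.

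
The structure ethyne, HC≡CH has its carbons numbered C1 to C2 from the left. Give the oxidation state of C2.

-1

Assign +1 per bond to O/N/halogen, −1 per bond to H or an electropositive element, and 0 per bond to carbon.
C2 has one bond to H (-1), a triple bond to C (3×0 = 0).
Oxidation state = -1 + 0 = -1.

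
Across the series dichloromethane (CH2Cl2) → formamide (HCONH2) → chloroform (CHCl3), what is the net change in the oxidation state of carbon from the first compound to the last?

+2

Carbon oxidation states along the series — dichloromethane: 0, formamide: +2, chloroform: +2.
Net change = +2 − (0) = +2.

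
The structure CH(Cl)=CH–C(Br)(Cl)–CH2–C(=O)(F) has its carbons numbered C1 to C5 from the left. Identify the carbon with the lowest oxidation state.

Bonds to more-electronegative neighbours contribute +1 each, bonds to H or metals contribute −1 each, and C–C bonds contribute 0. Tallying each carbon:
C1: 2C, 1H, 1Cl → 0 − 1 + 1 = 0
C2: 3C, 1H → 0 − 1 = -1
C3: 2C, 1Cl, 1Br → 0 + 1 + 1 = +2
C4: 2C, 2H → 0 − 2 = -2
C5: 1C, 2O, 1F → 0 + 2 + 1 = +3
The most reduced carbon is C4 at -2.

C4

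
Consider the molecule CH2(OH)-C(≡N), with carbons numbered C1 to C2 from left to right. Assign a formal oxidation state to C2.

+3

C2 has one bond to C (0), a triple bond to N (3×+1 = +3).
Oxidation state = 0 + 3 = +3.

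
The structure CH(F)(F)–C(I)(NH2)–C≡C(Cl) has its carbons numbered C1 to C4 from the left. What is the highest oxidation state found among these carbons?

Tallying each carbon's bonds:
C1: 1C, 1H, 2F → 0 − 1 + 2 = +1
C2: 2C, 1N, 1I → 0 + 1 + 1 = +2
C3: 4C → 0 = 0
C4: 3C, 1Cl → 0 + 1 = +1
The highest value is +2.

+2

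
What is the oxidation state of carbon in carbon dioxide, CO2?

The carbon has a double bond to O (2×+1 = +2), a double bond to O (2×+1 = +2).
Oxidation state = +2 + 2 = +4.

+4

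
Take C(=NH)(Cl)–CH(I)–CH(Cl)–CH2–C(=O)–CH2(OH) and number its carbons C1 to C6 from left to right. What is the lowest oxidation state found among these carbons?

-2

Count +1 for every bond to an atom more electronegative than carbon and −1 for every bond to one less electronegative; C–C bonds are 0. Tallying each carbon:
C1: 1C, 2N, 1Cl → 0 + 2 + 1 = +3
C2: 2C, 1H, 1I → 0 − 1 + 1 = 0
C3: 2C, 1H, 1Cl → 0 − 1 + 1 = 0
C4: 2C, 2H → 0 − 2 = -2
C5: 2C, 2O → 0 + 2 = +2
C6: 1C, 2H, 1O → 0 − 2 + 1 = -1
The lowest value is -2.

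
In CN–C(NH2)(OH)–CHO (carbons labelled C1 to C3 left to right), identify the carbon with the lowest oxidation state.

Count +1 for every bond to an atom more electronegative than carbon and −1 for every bond to one less electronegative; C–C bonds are 0. Tallying each carbon:
C1: 1C, 3N → 0 + 3 = +3
C2: 2C, 1O, 1N → 0 + 1 + 1 = +2
C3: 1C, 1H, 2O → 0 − 1 + 2 = +1
The most reduced carbon is C3 at +1.

C3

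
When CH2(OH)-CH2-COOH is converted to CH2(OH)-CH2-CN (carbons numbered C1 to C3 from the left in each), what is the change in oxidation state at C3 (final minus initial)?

Before: C3 has 1 bond to C, 3 bonds to O → oxidation state +3.
After: C3 has 1 bond to C, 3 bonds to N → oxidation state +3.
Δ = +3 − (+3) = 0, so no net redox change at C3.

0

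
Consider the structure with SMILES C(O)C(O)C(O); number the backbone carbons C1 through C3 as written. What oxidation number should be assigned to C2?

0

Assign +1 per bond to O/N/halogen, −1 per bond to H or an electropositive element, and 0 per bond to carbon.
C2 has one bond to C (0), one bond to C (0), one bond to H (-1), one bond to O (+1).
Oxidation state = 0 + 0 − 1 + 1 = 0.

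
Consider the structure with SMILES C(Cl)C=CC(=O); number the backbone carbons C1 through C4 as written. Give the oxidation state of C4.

+1

Assign +1 per bond to O/N/halogen, −1 per bond to H or an electropositive element, and 0 per bond to carbon.
C4 has one bond to C (0), a double bond to O (2×+1 = +2), one bond to H (-1).
Oxidation state = 0 + 2 − 1 = +1.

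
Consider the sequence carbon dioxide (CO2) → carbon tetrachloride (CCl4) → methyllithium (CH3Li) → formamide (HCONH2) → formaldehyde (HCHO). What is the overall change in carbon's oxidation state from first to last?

-4

Carbon oxidation states along the series — carbon dioxide: +4, carbon tetrachloride: +4, methyllithium: -4, formamide: +2, formaldehyde: 0.
Net change = 0 − (+4) = -4.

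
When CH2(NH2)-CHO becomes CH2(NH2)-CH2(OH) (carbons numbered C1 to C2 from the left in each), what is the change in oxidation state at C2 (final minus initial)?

Before: C2 has 1 bond to C, 1 bond to H, 2 bonds to O → oxidation state +1.
After: C2 has 1 bond to C, 2 bonds to H, 1 bond to O → oxidation state -1.
Δ = -1 − (+1) = -2, so this is a reduction at C2.

-2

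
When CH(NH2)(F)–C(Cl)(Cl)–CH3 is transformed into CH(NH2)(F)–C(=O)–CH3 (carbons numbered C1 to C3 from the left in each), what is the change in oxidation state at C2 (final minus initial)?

Before: C2 has 2 bonds to C, 2 bonds to Cl → oxidation state +2.
After: C2 has 2 bonds to C, 2 bonds to O → oxidation state +2.
Δ = +2 − (+2) = 0, so no net redox change at C2.

0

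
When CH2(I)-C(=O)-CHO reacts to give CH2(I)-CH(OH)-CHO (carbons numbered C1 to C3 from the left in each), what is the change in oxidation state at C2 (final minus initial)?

-2

Before: C2 has 2 bonds to C, 2 bonds to O → oxidation state +2.
After: C2 has 2 bonds to C, 1 bond to H, 1 bond to O → oxidation state 0.
Δ = 0 − (+2) = -2, so this is a reduction at C2.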